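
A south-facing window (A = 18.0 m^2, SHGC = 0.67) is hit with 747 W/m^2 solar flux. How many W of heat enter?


Solar heat gain: Q = Area * SHGC * Irradiance
  Q = 18.0 * 0.67 * 747 = 9008.8 W

9008.8 W


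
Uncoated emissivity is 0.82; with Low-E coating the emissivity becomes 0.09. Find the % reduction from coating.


Percentage reduction = (1 - coated/uncoated) * 100
  Ratio = 0.09 / 0.82 = 0.1098
  Reduction = (1 - 0.1098) * 100 = 89.0%

89.0%


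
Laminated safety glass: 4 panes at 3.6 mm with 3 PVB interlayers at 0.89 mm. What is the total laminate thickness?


Total thickness = glass contribution + PVB contribution
  Glass: 4 * 3.6 = 14.4 mm
  PVB: 3 * 0.89 = 2.67 mm
  Total = 14.4 + 2.67 = 17.07 mm

17.07 mm


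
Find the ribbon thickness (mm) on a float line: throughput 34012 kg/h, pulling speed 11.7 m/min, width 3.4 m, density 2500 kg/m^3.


Ribbon cross-section from mass balance:
  Volume rate = throughput / density = 34012 / 2500 = 13.6048 m^3/h
  thickness = volume rate / (speed * 60 * width), i.e.
  thickness = throughput / (60 * speed * width * density) * 1000
  thickness = 34012 / (60 * 11.7 * 3.4 * 2500) * 1000 = 5.7 mm

5.7 mm


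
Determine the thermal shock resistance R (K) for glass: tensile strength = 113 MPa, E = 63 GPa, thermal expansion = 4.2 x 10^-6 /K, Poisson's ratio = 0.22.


Thermal shock resistance: R = sigma * (1 - nu) / (E * alpha)
  Numerator = 113 * (1 - 0.22) = 88.14
  Denominator = 63 * 1000 * (4.2 x 10^-6) = 0.2646
  R = 88.14 / 0.2646 = 333.1 K

333.1 K


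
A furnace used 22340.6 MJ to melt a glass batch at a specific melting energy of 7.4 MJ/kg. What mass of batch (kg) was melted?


Rearrange E = m * s for m:
  m = E / s
  m = 22340.6 / 7.4 = 3019.0 kg

3019.0 kg


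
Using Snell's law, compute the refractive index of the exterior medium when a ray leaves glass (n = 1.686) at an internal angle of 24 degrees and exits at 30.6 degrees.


Apply Snell's law: n1 * sin(theta1) = n2 * sin(theta2)
  n2 = n1 * sin(theta1) / sin(theta2)
  sin(24) = 0.406737
  sin(30.6) = 0.509041
  n2 = 1.686 * 0.406737 / 0.509041 = 1.3472

1.3472


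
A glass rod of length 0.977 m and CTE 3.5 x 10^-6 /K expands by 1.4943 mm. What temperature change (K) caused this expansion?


Rearrange dL = alpha * L0 * dT for dT:
  dT = dL / (alpha * L0)
  dL (m) = 1.4943 / 1000 = 0.0014943
  dT = 0.0014943 / ((3.5 x 10^-6) * 0.977) = 437.0 K

437.0 K


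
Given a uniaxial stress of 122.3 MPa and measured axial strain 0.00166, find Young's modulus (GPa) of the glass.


Young's modulus: E = stress / strain
  E = 122.3 MPa / 0.00166 = 73674.7 MPa
Convert to GPa: 73674.7 / 1000 = 73.67 GPa

73.67 GPa


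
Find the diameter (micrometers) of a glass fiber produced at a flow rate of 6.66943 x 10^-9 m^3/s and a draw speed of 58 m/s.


Cross-sectional area from continuity:
  A = Q / v = 6.66943 x 10^-9 / 58 = 1.149902 x 10^-10 m^2
Diameter from circular cross-section:
  d = sqrt(4A / pi) * 10^6 (m -> um)
  d = sqrt(4 * 1.149902 x 10^-10 / pi) * 10^6 = 12.1 um

12.1 um


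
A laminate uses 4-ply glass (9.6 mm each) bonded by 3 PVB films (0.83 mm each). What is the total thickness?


Total thickness = glass contribution + PVB contribution
  Glass: 4 * 9.6 = 38.4 mm
  PVB: 3 * 0.83 = 2.49 mm
  Total = 38.4 + 2.49 = 40.89 mm

40.89 mm


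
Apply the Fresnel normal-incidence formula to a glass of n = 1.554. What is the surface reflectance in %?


Fresnel reflectance at normal incidence:
  R = ((n - 1)/(n + 1))^2
  (n - 1)/(n + 1) = (1.554 - 1)/(1.554 + 1) = 0.216915
  R = 0.216915^2 = 0.0470521
  R(%) = 0.0470521 * 100 = 4.705%

4.705%


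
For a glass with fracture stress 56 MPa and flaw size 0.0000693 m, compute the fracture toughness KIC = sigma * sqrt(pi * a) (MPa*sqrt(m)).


Fracture toughness: KIC = sigma * sqrt(pi * a)
  pi * a = pi * 0.0000693 = 0.000217712
  sqrt(pi * a) = 0.014755
  KIC = 56 * 0.014755 = 0.826 MPa*sqrt(m)

0.826 MPa*sqrt(m)


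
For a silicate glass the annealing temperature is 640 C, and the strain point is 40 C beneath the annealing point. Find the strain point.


Strain point = annealing point - difference:
  T_strain = 640 - 40 = 600 C

600 C


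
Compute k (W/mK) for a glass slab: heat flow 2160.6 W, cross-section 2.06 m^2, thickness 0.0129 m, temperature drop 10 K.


Fourier's law rearranged: k = Q * t / (A * dT)
  Numerator = 2160.6 * 0.0129 = 27.87174
  Denominator = 2.06 * 10 = 20.6
  k = 27.87174 / 20.6 = 1.353 W/mK

1.353 W/mK


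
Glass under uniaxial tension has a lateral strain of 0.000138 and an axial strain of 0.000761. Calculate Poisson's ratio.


Poisson's ratio: nu = lateral strain / axial strain
  nu = 0.000138 / 0.000761 = 0.1813

0.1813


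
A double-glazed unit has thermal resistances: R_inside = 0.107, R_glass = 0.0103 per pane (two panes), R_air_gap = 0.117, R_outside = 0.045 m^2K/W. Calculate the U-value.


Total thermal resistance (series):
  R_total = R_in + R_glass + R_air + R_glass + R_out
  R_total = 0.107 + 0.0103 + 0.117 + 0.0103 + 0.045 = 0.2896 m^2K/W
U-value = 1 / R_total = 1 / 0.2896 = 3.453 W/m^2K

3.453 W/m^2K


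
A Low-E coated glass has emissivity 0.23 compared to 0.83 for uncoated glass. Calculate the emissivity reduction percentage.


Percentage reduction = (1 - coated/uncoated) * 100
  Ratio = 0.23 / 0.83 = 0.2771
  Reduction = (1 - 0.2771) * 100 = 72.3%

72.3%


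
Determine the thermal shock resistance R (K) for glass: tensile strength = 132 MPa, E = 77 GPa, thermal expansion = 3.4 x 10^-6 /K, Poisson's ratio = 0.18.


Thermal shock resistance: R = sigma * (1 - nu) / (E * alpha)
  Numerator = 132 * (1 - 0.18) = 108.24
  Denominator = 77 * 1000 * (3.4 x 10^-6) = 0.2618
  R = 108.24 / 0.2618 = 413.4 K

413.4 K


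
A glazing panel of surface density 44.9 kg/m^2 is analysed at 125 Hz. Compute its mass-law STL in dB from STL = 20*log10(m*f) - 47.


Mass law: STL = 20 * log10(m * f) - 47
  m * f = 44.9 * 125 = 5612.5
  log10(5612.5) = 3.74916
  STL = 20 * 3.74916 - 47 = 74.9832 - 47 = 28.0 dB

28.0 dB


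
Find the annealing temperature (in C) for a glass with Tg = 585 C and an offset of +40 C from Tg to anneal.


The annealing temperature is Tg plus the offset:
  T_anneal = 585 + 40 = 625 C

625 C


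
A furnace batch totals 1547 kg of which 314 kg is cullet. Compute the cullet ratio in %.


Cullet ratio = (cullet mass / total batch mass) * 100
  Ratio = 314 / 1547 * 100 = 20.3%

20.3%


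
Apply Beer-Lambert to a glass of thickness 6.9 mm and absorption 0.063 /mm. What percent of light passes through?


Beer-Lambert law: T = exp(-alpha * thickness)
  exponent = -0.063 * 6.9 = -0.4347
  T = exp(-0.4347) = 0.6475
  Percentage = 0.6475 * 100 = 64.75%

64.75%


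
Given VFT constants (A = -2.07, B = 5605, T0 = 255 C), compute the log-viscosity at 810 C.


VFT equation: log(eta) = A + B / (T - T0)
  T - T0 = 810 - 255 = 555
  B / (T - T0) = 5605 / 555 = 10.099
  log(eta) = -2.07 + 10.099 = 8.029

8.029


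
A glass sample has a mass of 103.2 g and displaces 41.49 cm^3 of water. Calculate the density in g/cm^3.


Use the definition of density:
  rho = mass / volume
  rho = 103.2 / 41.49 = 2.487 g/cm^3

2.487 g/cm^3


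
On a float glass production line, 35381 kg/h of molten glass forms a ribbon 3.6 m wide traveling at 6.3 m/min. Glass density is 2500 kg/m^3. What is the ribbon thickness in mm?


Ribbon cross-section from mass balance:
  Volume rate = throughput / density = 35381 / 2500 = 14.1524 m^3/h
  thickness = volume rate / (speed * 60 * width), i.e.
  thickness = throughput / (60 * speed * width * density) * 1000
  thickness = 35381 / (60 * 6.3 * 3.6 * 2500) * 1000 = 10.4 mm

10.4 mm


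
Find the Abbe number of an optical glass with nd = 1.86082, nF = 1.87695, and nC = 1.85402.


Abbe number formula: Vd = (nd - 1) / (nF - nC)
  nd - 1 = 1.86082 - 1 = 0.86082
  nF - nC = 1.87695 - 1.85402 = 0.02293
  Vd = 0.86082 / 0.02293 = 37.54

37.54


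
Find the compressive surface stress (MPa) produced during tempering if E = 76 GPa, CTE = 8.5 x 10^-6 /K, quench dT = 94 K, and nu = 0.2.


Tempering stress: sigma = E * alpha * dT / (1 - nu)
  E (MPa) = 76 * 1000 = 76000
  Numerator = 76000 * (8.5 x 10^-6) * 94 = 60.724
  Denominator = 1 - 0.2 = 0.8
  sigma = 60.724 / 0.8 = 75.9 MPa

75.9 MPa


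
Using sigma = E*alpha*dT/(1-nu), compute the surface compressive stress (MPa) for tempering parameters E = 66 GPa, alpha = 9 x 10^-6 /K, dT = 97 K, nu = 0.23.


Tempering stress: sigma = E * alpha * dT / (1 - nu)
  E (MPa) = 66 * 1000 = 66000
  Numerator = 66000 * (9 x 10^-6) * 97 = 57.618
  Denominator = 1 - 0.23 = 0.77
  sigma = 57.618 / 0.77 = 74.8 MPa

74.8 MPa


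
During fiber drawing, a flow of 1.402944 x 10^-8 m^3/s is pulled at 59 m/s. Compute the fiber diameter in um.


Cross-sectional area from continuity:
  A = Q / v = 1.402944 x 10^-8 / 59 = 2.377871 x 10^-10 m^2
Diameter from circular cross-section:
  d = sqrt(4A / pi) * 10^6 (m -> um)
  d = sqrt(4 * 2.377871 x 10^-10 / pi) * 10^6 = 17.4 um

17.4 um


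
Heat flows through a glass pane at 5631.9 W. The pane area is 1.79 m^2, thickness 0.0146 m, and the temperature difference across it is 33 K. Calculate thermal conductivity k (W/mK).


Fourier's law rearranged: k = Q * t / (A * dT)
  Numerator = 5631.9 * 0.0146 = 82.22574
  Denominator = 1.79 * 33 = 59.07
  k = 82.22574 / 59.07 = 1.392 W/mK

1.392 W/mK


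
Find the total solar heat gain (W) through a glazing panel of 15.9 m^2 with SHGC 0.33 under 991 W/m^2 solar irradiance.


Solar heat gain: Q = Area * SHGC * Irradiance
  Q = 15.9 * 0.33 * 991 = 5199.8 W

5199.8 W


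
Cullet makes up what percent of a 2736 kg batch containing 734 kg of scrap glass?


Cullet ratio = (cullet mass / total batch mass) * 100
  Ratio = 734 / 2736 * 100 = 26.83%

26.83%


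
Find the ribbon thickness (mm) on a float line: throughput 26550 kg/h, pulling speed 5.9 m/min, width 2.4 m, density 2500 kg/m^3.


Ribbon cross-section from mass balance:
  Volume rate = throughput / density = 26550 / 2500 = 10.62 m^3/h
  thickness = volume rate / (speed * 60 * width), i.e.
  thickness = throughput / (60 * speed * width * density) * 1000
  thickness = 26550 / (60 * 5.9 * 2.4 * 2500) * 1000 = 12.5 mm

12.5 mm


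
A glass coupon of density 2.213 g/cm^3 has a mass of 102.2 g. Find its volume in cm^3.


Rearrange rho = m / V:
  V = m / rho
  V = 102.2 / 2.213 = 46.182 cm^3

46.182 cm^3


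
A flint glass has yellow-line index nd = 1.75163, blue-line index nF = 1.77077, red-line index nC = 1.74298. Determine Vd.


Abbe number formula: Vd = (nd - 1) / (nF - nC)
  nd - 1 = 1.75163 - 1 = 0.75163
  nF - nC = 1.77077 - 1.74298 = 0.02779
  Vd = 0.75163 / 0.02779 = 27.05

27.05


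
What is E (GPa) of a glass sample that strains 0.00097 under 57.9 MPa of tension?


Young's modulus: E = stress / strain
  E = 57.9 MPa / 0.00097 = 59690.72 MPa
Convert to GPa: 59690.72 / 1000 = 59.69 GPa

59.69 GPa


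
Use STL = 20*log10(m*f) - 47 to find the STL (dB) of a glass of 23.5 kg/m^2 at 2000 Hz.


Mass law: STL = 20 * log10(m * f) - 47
  m * f = 23.5 * 2000 = 47000
  log10(47000) = 4.6721
  STL = 20 * 4.6721 - 47 = 93.442 - 47 = 46.4 dB

46.4 dB


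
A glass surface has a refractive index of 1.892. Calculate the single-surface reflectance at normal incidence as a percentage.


Fresnel reflectance at normal incidence:
  R = ((n - 1)/(n + 1))^2
  (n - 1)/(n + 1) = (1.892 - 1)/(1.892 + 1) = 0.308437
  R = 0.308437^2 = 0.0951334
  R(%) = 0.0951334 * 100 = 9.513%

9.513%


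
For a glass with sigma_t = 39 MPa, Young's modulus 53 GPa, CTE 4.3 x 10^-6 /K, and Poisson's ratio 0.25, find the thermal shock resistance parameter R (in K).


Thermal shock resistance: R = sigma * (1 - nu) / (E * alpha)
  Numerator = 39 * (1 - 0.25) = 29.25
  Denominator = 53 * 1000 * (4.3 x 10^-6) = 0.2279
  R = 29.25 / 0.2279 = 128.3 K

128.3 K


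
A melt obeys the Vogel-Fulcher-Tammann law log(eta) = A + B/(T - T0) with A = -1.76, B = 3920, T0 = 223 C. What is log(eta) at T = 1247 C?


VFT equation: log(eta) = A + B / (T - T0)
  T - T0 = 1247 - 223 = 1024
  B / (T - T0) = 3920 / 1024 = 3.828
  log(eta) = -1.76 + 3.828 = 2.068

2.068


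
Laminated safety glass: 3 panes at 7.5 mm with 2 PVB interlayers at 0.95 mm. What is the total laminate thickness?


Total thickness = glass contribution + PVB contribution
  Glass: 3 * 7.5 = 22.5 mm
  PVB: 2 * 0.95 = 1.9 mm
  Total = 22.5 + 1.9 = 24.4 mm

24.4 mm


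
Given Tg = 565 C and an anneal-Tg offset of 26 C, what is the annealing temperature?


The annealing temperature is Tg plus the offset:
  T_anneal = 565 + 26 = 591 C

591 C


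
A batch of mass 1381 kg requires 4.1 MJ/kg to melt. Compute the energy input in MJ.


Total energy = mass * specific energy
  E = 1381 * 4.1 = 5662.1 MJ

5662.1 MJ


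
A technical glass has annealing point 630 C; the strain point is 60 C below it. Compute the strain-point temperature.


Strain point = annealing point - difference:
  T_strain = 630 - 60 = 570 C

570 C


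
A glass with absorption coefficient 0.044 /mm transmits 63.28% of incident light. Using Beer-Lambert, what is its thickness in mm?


Rearrange T = exp(-alpha * thickness):
  thickness = -ln(T) / alpha
  T = 63.28/100 = 0.6328
  ln(T) = -0.4576
  -ln(T) = 0.4576
  thickness = 0.4576 / 0.044 = 10.4 mm

10.4 mm


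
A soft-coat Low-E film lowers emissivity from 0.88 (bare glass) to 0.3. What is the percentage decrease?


Percentage reduction = (1 - coated/uncoated) * 100
  Ratio = 0.3 / 0.88 = 0.3409
  Reduction = (1 - 0.3409) * 100 = 65.9%

65.9%


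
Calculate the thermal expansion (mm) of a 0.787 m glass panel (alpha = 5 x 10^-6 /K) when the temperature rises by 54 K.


Thermal expansion formula: dL = alpha * L0 * dT
  dL = (5 x 10^-6) * 0.787 * 54 = 0.00021249 m
Convert to mm: 0.00021249 * 1000 = 0.2125 mm

0.2125 mm


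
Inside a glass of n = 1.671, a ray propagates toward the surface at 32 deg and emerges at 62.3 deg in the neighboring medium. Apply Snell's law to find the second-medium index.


Apply Snell's law: n1 * sin(theta1) = n2 * sin(theta2)
  n2 = n1 * sin(theta1) / sin(theta2)
  sin(32) = 0.529919
  sin(62.3) = 0.885394
  n2 = 1.671 * 0.529919 / 0.885394 = 1.0001

1.0001


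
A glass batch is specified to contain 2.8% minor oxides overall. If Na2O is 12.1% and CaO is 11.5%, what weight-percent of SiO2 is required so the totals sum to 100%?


Known pieces sum to 100%:
  SiO2 = 100 - (others + Na2O + CaO)
  SiO2 = 100 - (2.8 + 12.1 + 11.5) = 73.6%

73.6%


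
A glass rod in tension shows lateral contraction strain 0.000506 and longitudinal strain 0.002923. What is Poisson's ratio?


Poisson's ratio: nu = lateral strain / axial strain
  nu = 0.000506 / 0.002923 = 0.1731

0.1731


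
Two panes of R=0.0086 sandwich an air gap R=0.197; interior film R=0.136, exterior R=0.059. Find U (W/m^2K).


Total thermal resistance (series):
  R_total = R_in + R_glass + R_air + R_glass + R_out
  R_total = 0.136 + 0.0086 + 0.197 + 0.0086 + 0.059 = 0.4092 m^2K/W
U-value = 1 / R_total = 1 / 0.4092 = 2.444 W/m^2K

2.444 W/m^2K


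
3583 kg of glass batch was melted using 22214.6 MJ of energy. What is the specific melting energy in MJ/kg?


Rearrange E = m * s for s:
  s = E / m
  s = 22214.6 / 3583 = 6.2 MJ/kg

6.2 MJ/kg


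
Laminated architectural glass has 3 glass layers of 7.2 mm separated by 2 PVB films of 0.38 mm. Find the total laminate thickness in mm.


Total thickness = glass contribution + PVB contribution
  Glass: 3 * 7.2 = 21.6 mm
  PVB: 2 * 0.38 = 0.76 mm
  Total = 21.6 + 0.76 = 22.36 mm

22.36 mm


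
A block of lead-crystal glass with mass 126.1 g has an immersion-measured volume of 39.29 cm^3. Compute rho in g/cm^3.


Use the definition of density:
  rho = mass / volume
  rho = 126.1 / 39.29 = 3.209 g/cm^3

3.209 g/cm^3


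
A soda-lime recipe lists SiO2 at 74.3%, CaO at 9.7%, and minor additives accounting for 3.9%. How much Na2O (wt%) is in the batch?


Pieces sum to 100%:
  Na2O = 100 - (SiO2 + CaO + others)
  Na2O = 100 - (74.3 + 9.7 + 3.9) = 12.1%

12.1%


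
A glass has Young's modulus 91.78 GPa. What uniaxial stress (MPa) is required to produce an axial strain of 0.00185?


Rearrange E = sigma / epsilon:
  sigma = E * epsilon
  E (MPa) = 91.78 * 1000 = 91780
  sigma = 91780 * 0.00185 = 169.79 MPa

169.79 MPa


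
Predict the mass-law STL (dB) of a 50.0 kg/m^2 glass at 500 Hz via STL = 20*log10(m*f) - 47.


Mass law: STL = 20 * log10(m * f) - 47
  m * f = 50.0 * 500 = 25000
  log10(25000) = 4.39794
  STL = 20 * 4.39794 - 47 = 87.9588 - 47 = 41.0 dB

41.0 dB


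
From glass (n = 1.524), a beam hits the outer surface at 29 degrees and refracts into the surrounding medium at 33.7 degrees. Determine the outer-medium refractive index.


Apply Snell's law: n1 * sin(theta1) = n2 * sin(theta2)
  n2 = n1 * sin(theta1) / sin(theta2)
  sin(29) = 0.48481
  sin(33.7) = 0.554844
  n2 = 1.524 * 0.48481 / 0.554844 = 1.3316

1.3316


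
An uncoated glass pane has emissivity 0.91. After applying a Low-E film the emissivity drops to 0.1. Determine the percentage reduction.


Percentage reduction = (1 - coated/uncoated) * 100
  Ratio = 0.1 / 0.91 = 0.1099
  Reduction = (1 - 0.1099) * 100 = 89.0%

89.0%


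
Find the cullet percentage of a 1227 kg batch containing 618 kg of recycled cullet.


Cullet ratio = (cullet mass / total batch mass) * 100
  Ratio = 618 / 1227 * 100 = 50.37%

50.37%


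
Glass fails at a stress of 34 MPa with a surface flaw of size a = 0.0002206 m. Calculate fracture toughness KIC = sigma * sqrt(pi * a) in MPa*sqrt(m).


Fracture toughness: KIC = sigma * sqrt(pi * a)
  pi * a = pi * 0.0002206 = 0.000693035
  sqrt(pi * a) = 0.026326
  KIC = 34 * 0.026326 = 0.895 MPa*sqrt(m)

0.895 MPa*sqrt(m)


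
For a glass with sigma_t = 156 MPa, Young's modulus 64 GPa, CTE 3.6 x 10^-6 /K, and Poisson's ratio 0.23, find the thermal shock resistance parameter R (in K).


Thermal shock resistance: R = sigma * (1 - nu) / (E * alpha)
  Numerator = 156 * (1 - 0.23) = 120.12
  Denominator = 64 * 1000 * (3.6 x 10^-6) = 0.2304
  R = 120.12 / 0.2304 = 521.4 K

521.4 K


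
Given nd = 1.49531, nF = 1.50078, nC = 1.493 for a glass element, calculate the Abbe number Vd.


Abbe number formula: Vd = (nd - 1) / (nF - nC)
  nd - 1 = 1.49531 - 1 = 0.49531
  nF - nC = 1.50078 - 1.493 = 0.00778
  Vd = 0.49531 / 0.00778 = 63.66

63.66


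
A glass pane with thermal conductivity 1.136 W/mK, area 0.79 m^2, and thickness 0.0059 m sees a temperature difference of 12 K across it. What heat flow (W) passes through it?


Fourier's law: Q = k * A * dT / t
  Q = 1.136 * 0.79 * 12 / 0.0059
  Q = 10.76928 / 0.0059 = 1825.3 W

1825.3 W


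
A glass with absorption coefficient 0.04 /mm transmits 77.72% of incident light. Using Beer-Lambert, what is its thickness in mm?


Rearrange T = exp(-alpha * thickness):
  thickness = -ln(T) / alpha
  T = 77.72/100 = 0.7772
  ln(T) = -0.25206
  -ln(T) = 0.25206
  thickness = 0.25206 / 0.04 = 6.3 mm

6.3 mm


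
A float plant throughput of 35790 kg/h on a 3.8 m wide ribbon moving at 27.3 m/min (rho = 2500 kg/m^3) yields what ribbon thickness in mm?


Ribbon cross-section from mass balance:
  Volume rate = throughput / density = 35790 / 2500 = 14.316 m^3/h
  thickness = volume rate / (speed * 60 * width), i.e.
  thickness = throughput / (60 * speed * width * density) * 1000
  thickness = 35790 / (60 * 27.3 * 3.8 * 2500) * 1000 = 2.3 mm

2.3 mm


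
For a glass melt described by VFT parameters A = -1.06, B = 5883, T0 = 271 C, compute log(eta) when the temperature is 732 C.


VFT equation: log(eta) = A + B / (T - T0)
  T - T0 = 732 - 271 = 461
  B / (T - T0) = 5883 / 461 = 12.761
  log(eta) = -1.06 + 12.761 = 11.701

11.701


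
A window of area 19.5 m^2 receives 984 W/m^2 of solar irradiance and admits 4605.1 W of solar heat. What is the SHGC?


Rearrange Q = Area * SHGC * Irradiance:
  SHGC = Q / (Area * Irradiance)
  SHGC = 4605.1 / (19.5 * 984) = 0.24

0.24


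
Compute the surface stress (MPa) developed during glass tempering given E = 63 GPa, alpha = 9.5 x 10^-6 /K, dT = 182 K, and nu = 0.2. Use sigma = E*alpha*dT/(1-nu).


Tempering stress: sigma = E * alpha * dT / (1 - nu)
  E (MPa) = 63 * 1000 = 63000
  Numerator = 63000 * (9.5 x 10^-6) * 182 = 108.927
  Denominator = 1 - 0.2 = 0.8
  sigma = 108.927 / 0.8 = 136.2 MPa

136.2 MPa


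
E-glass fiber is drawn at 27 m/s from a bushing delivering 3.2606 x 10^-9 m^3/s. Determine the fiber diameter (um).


Cross-sectional area from continuity:
  A = Q / v = 3.2606 x 10^-9 / 27 = 1.20763 x 10^-10 m^2
Diameter from circular cross-section:
  d = sqrt(4A / pi) * 10^6 (m -> um)
  d = sqrt(4 * 1.20763 x 10^-10 / pi) * 10^6 = 12.4 um

12.4 um


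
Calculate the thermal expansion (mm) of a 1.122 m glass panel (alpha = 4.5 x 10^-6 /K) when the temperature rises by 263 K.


Thermal expansion formula: dL = alpha * L0 * dT
  dL = (4.5 x 10^-6) * 1.122 * 263 = 0.00132789 m
Convert to mm: 0.00132789 * 1000 = 1.3279 mm

1.3279 mm


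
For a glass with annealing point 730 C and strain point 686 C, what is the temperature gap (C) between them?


Gap = T_anneal - T_strain:
  gap = 730 - 686 = 44 C

44 C


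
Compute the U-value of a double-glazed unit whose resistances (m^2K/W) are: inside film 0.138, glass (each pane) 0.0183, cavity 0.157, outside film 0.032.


Total thermal resistance (series):
  R_total = R_in + R_glass + R_air + R_glass + R_out
  R_total = 0.138 + 0.0183 + 0.157 + 0.0183 + 0.032 = 0.3636 m^2K/W
U-value = 1 / R_total = 1 / 0.3636 = 2.75 W/m^2K

2.75 W/m^2K


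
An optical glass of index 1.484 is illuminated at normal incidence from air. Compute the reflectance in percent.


Fresnel reflectance at normal incidence:
  R = ((n - 1)/(n + 1))^2
  (n - 1)/(n + 1) = (1.484 - 1)/(1.484 + 1) = 0.194847
  R = 0.194847^2 = 0.0379654
  R(%) = 0.0379654 * 100 = 3.797%

3.797%


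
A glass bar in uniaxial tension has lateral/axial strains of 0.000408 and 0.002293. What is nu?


Poisson's ratio: nu = lateral strain / axial strain
  nu = 0.000408 / 0.002293 = 0.1779

0.1779


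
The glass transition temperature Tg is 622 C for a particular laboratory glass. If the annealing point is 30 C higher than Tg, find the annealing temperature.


The annealing temperature is Tg plus the offset:
  T_anneal = 622 + 30 = 652 C

652 C


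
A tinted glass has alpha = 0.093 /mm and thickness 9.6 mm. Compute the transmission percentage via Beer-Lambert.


Beer-Lambert law: T = exp(-alpha * thickness)
  exponent = -0.093 * 9.6 = -0.8928
  T = exp(-0.8928) = 0.4095
  Percentage = 0.4095 * 100 = 40.95%

40.95%


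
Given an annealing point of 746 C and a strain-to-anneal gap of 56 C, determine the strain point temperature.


Strain point = annealing point - difference:
  T_strain = 746 - 56 = 690 C

690 C


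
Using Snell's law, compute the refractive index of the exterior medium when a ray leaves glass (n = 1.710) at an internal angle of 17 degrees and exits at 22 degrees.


Apply Snell's law: n1 * sin(theta1) = n2 * sin(theta2)
  n2 = n1 * sin(theta1) / sin(theta2)
  sin(17) = 0.292372
  sin(22) = 0.374607
  n2 = 1.710 * 0.292372 / 0.374607 = 1.3346

1.3346


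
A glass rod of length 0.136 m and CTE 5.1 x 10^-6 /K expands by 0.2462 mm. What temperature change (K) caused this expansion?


Rearrange dL = alpha * L0 * dT for dT:
  dT = dL / (alpha * L0)
  dL (m) = 0.2462 / 1000 = 0.0002462
  dT = 0.0002462 / ((5.1 x 10^-6) * 0.136) = 355.0 K

355.0 K


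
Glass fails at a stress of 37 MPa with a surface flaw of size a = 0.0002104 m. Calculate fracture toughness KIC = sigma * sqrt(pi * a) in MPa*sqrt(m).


Fracture toughness: KIC = sigma * sqrt(pi * a)
  pi * a = pi * 0.0002104 = 0.000660991
  sqrt(pi * a) = 0.02571
  KIC = 37 * 0.02571 = 0.951 MPa*sqrt(m)

0.951 MPa*sqrt(m)


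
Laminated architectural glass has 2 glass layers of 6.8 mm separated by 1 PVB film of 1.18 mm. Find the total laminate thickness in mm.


Total thickness = glass contribution + PVB contribution
  Glass: 2 * 6.8 = 13.6 mm
  PVB: 1 * 1.18 = 1.18 mm
  Total = 13.6 + 1.18 = 14.78 mm

14.78 mm


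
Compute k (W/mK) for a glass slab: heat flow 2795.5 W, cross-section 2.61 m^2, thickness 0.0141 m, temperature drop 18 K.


Fourier's law rearranged: k = Q * t / (A * dT)
  Numerator = 2795.5 * 0.0141 = 39.41655
  Denominator = 2.61 * 18 = 46.98
  k = 39.41655 / 46.98 = 0.839 W/mK

0.839 W/mK


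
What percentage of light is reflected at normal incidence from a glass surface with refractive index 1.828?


Fresnel reflectance at normal incidence:
  R = ((n - 1)/(n + 1))^2
  (n - 1)/(n + 1) = (1.828 - 1)/(1.828 + 1) = 0.292786
  R = 0.292786^2 = 0.0857236
  R(%) = 0.0857236 * 100 = 8.572%

8.572%


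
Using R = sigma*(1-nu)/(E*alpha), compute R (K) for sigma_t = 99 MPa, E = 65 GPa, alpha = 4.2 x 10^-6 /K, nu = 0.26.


Thermal shock resistance: R = sigma * (1 - nu) / (E * alpha)
  Numerator = 99 * (1 - 0.26) = 73.26
  Denominator = 65 * 1000 * (4.2 x 10^-6) = 0.273
  R = 73.26 / 0.273 = 268.4 K

268.4 K


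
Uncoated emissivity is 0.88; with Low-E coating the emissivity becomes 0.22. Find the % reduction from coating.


Percentage reduction = (1 - coated/uncoated) * 100
  Ratio = 0.22 / 0.88 = 0.25
  Reduction = (1 - 0.25) * 100 = 75.0%

75.0%


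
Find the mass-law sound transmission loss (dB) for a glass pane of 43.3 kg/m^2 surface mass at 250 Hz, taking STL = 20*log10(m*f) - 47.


Mass law: STL = 20 * log10(m * f) - 47
  m * f = 43.3 * 250 = 10825
  log10(10825) = 4.03443
  STL = 20 * 4.03443 - 47 = 80.6886 - 47 = 33.7 dB

33.7 dB


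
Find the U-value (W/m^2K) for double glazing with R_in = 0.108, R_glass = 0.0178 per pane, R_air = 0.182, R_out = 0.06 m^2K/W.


Total thermal resistance (series):
  R_total = R_in + R_glass + R_air + R_glass + R_out
  R_total = 0.108 + 0.0178 + 0.182 + 0.0178 + 0.06 = 0.3856 m^2K/W
U-value = 1 / R_total = 1 / 0.3856 = 2.593 W/m^2K

2.593 W/m^2K


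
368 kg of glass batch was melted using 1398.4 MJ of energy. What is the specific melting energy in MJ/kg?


Rearrange E = m * s for s:
  s = E / m
  s = 1398.4 / 368 = 3.8 MJ/kg

3.8 MJ/kg


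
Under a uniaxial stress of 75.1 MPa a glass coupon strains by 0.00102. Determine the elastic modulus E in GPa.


Young's modulus: E = stress / strain
  E = 75.1 MPa / 0.00102 = 73627.45 MPa
Convert to GPa: 73627.45 / 1000 = 73.63 GPa

73.63 GPa


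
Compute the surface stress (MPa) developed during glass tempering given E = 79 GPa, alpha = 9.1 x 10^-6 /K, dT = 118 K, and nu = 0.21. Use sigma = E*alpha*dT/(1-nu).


Tempering stress: sigma = E * alpha * dT / (1 - nu)
  E (MPa) = 79 * 1000 = 79000
  Numerator = 79000 * (9.1 x 10^-6) * 118 = 84.8302
  Denominator = 1 - 0.21 = 0.79
  sigma = 84.8302 / 0.79 = 107.4 MPa

107.4 MPa


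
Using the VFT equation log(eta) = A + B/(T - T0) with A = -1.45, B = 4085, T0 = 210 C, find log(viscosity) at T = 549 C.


VFT equation: log(eta) = A + B / (T - T0)
  T - T0 = 549 - 210 = 339
  B / (T - T0) = 4085 / 339 = 12.05
  log(eta) = -1.45 + 12.05 = 10.6

10.6


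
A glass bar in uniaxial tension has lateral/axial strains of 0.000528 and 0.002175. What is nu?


Poisson's ratio: nu = lateral strain / axial strain
  nu = 0.000528 / 0.002175 = 0.2428

0.2428


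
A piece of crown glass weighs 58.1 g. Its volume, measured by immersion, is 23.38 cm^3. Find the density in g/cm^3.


Use the definition of density:
  rho = mass / volume
  rho = 58.1 / 23.38 = 2.485 g/cm^3

2.485 g/cm^3


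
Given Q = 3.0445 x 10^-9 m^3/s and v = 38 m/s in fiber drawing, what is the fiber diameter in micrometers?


Cross-sectional area from continuity:
  A = Q / v = 3.0445 x 10^-9 / 38 = 8.011842 x 10^-11 m^2
Diameter from circular cross-section:
  d = sqrt(4A / pi) * 10^6 (m -> um)
  d = sqrt(4 * 8.011842 x 10^-11 / pi) * 10^6 = 10.1 um

10.1 um


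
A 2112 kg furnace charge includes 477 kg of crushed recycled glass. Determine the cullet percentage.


Cullet ratio = (cullet mass / total batch mass) * 100
  Ratio = 477 / 2112 * 100 = 22.59%

22.59%


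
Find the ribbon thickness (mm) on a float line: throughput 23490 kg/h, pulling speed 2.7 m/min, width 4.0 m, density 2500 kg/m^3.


Ribbon cross-section from mass balance:
  Volume rate = throughput / density = 23490 / 2500 = 9.396 m^3/h
  thickness = volume rate / (speed * 60 * width), i.e.
  thickness = throughput / (60 * speed * width * density) * 1000
  thickness = 23490 / (60 * 2.7 * 4.0 * 2500) * 1000 = 14.5 mm

14.5 mm


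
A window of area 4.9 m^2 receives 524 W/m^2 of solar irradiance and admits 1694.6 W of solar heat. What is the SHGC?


Rearrange Q = Area * SHGC * Irradiance:
  SHGC = Q / (Area * Irradiance)
  SHGC = 1694.6 / (4.9 * 524) = 0.66

0.66


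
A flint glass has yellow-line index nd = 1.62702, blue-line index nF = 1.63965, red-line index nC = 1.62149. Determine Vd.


Abbe number formula: Vd = (nd - 1) / (nF - nC)
  nd - 1 = 1.62702 - 1 = 0.62702
  nF - nC = 1.63965 - 1.62149 = 0.01816
  Vd = 0.62702 / 0.01816 = 34.53

34.53


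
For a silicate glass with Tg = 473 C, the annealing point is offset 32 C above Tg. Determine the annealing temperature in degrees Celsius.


The annealing temperature is Tg plus the offset:
  T_anneal = 473 + 32 = 505 C

505 C


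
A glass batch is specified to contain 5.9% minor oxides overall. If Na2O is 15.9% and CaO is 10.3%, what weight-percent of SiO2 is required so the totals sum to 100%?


Known pieces sum to 100%:
  SiO2 = 100 - (others + Na2O + CaO)
  SiO2 = 100 - (5.9 + 15.9 + 10.3) = 67.9%

67.9%


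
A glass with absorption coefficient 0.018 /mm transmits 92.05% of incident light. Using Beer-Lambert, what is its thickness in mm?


Rearrange T = exp(-alpha * thickness):
  thickness = -ln(T) / alpha
  T = 92.05/100 = 0.9205
  ln(T) = -0.08284
  -ln(T) = 0.08284
  thickness = 0.08284 / 0.018 = 4.6 mm

4.6 mm


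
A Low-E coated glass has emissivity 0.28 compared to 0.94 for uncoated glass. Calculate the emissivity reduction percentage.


Percentage reduction = (1 - coated/uncoated) * 100
  Ratio = 0.28 / 0.94 = 0.2979
  Reduction = (1 - 0.2979) * 100 = 70.2%

70.2%


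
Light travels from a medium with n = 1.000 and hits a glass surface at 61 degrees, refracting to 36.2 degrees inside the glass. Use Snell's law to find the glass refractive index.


Apply Snell's law: n1 * sin(theta1) = n2 * sin(theta2)
  n2 = n1 * sin(theta1) / sin(theta2)
  sin(61) = 0.87462
  sin(36.2) = 0.590606
  n2 = 1.000 * 0.87462 / 0.590606 = 1.4809

1.4809


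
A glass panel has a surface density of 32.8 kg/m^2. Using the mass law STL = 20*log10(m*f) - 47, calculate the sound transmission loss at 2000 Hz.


Mass law: STL = 20 * log10(m * f) - 47
  m * f = 32.8 * 2000 = 65600
  log10(65600) = 4.8169
  STL = 20 * 4.8169 - 47 = 96.338 - 47 = 49.3 dB

49.3 dB


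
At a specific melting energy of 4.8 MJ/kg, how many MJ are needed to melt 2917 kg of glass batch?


Total energy = mass * specific energy
  E = 2917 * 4.8 = 14001.6 MJ

14001.6 MJ


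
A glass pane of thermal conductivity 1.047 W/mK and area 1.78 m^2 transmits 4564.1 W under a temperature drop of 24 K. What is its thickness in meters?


Fourier's law: t = k * A * dT / Q
  t = 1.047 * 1.78 * 24 / 4564.1
  t = 44.72784 / 4564.1 = 0.0098 m

0.0098 m


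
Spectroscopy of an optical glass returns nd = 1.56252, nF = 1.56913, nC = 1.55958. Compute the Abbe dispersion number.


Abbe number formula: Vd = (nd - 1) / (nF - nC)
  nd - 1 = 1.56252 - 1 = 0.56252
  nF - nC = 1.56913 - 1.55958 = 0.00955
  Vd = 0.56252 / 0.00955 = 58.9

58.9


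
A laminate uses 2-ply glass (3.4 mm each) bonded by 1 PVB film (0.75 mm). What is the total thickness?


Total thickness = glass contribution + PVB contribution
  Glass: 2 * 3.4 = 6.8 mm
  PVB: 1 * 0.75 = 0.75 mm
  Total = 6.8 + 0.75 = 7.55 mm

7.55 mm


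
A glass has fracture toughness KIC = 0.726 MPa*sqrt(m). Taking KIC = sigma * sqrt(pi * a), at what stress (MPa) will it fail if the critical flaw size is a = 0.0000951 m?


Rearrange KIC = sigma * sqrt(pi * a):
  sigma = KIC / sqrt(pi * a)
  sqrt(pi * 0.0000951) = 0.017285
  sigma = 0.726 / 0.017285 = 42.0 MPa

42.0 MPa


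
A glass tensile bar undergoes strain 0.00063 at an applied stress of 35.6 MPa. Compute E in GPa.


Young's modulus: E = stress / strain
  E = 35.6 MPa / 0.00063 = 56507.94 MPa
Convert to GPa: 56507.94 / 1000 = 56.51 GPa

56.51 GPa


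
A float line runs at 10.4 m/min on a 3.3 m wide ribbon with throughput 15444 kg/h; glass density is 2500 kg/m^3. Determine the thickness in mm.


Ribbon cross-section from mass balance:
  Volume rate = throughput / density = 15444 / 2500 = 6.1776 m^3/h
  thickness = volume rate / (speed * 60 * width), i.e.
  thickness = throughput / (60 * speed * width * density) * 1000
  thickness = 15444 / (60 * 10.4 * 3.3 * 2500) * 1000 = 3.0 mm

3.0 mm


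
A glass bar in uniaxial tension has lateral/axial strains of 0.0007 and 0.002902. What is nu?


Poisson's ratio: nu = lateral strain / axial strain
  nu = 0.0007 / 0.002902 = 0.2412

0.2412


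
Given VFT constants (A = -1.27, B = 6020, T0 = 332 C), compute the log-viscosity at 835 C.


VFT equation: log(eta) = A + B / (T - T0)
  T - T0 = 835 - 332 = 503
  B / (T - T0) = 6020 / 503 = 11.968
  log(eta) = -1.27 + 11.968 = 10.698

10.698


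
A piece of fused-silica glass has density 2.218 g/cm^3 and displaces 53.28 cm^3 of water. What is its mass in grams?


Rearrange rho = m / V:
  m = rho * V
  m = 2.218 * 53.28 = 118.175 g

118.175 g


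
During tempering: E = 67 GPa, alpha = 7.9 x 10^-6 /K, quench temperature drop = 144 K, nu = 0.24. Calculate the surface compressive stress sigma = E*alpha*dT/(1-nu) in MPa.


Tempering stress: sigma = E * alpha * dT / (1 - nu)
  E (MPa) = 67 * 1000 = 67000
  Numerator = 67000 * (7.9 x 10^-6) * 144 = 76.2192
  Denominator = 1 - 0.24 = 0.76
  sigma = 76.2192 / 0.76 = 100.3 MPa

100.3 MPa


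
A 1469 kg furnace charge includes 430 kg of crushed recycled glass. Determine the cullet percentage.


Cullet ratio = (cullet mass / total batch mass) * 100
  Ratio = 430 / 1469 * 100 = 29.27%

29.27%


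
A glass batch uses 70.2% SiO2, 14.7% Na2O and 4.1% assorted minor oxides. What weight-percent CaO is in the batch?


Pieces sum to 100%:
  CaO = 100 - (SiO2 + Na2O + others)
  CaO = 100 - (70.2 + 14.7 + 4.1) = 11.0%

11.0%


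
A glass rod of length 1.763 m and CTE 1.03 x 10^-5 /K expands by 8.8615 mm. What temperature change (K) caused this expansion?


Rearrange dL = alpha * L0 * dT for dT:
  dT = dL / (alpha * L0)
  dL (m) = 8.8615 / 1000 = 0.0088615
  dT = 0.0088615 / ((1.03 x 10^-5) * 1.763) = 488.0 K

488.0 K


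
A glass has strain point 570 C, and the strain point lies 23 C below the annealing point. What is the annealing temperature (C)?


T_anneal = T_strain + gap:
  T_anneal = 570 + 23 = 593 C

593 C


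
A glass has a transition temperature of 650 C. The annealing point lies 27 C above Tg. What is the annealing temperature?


The annealing temperature is Tg plus the offset:
  T_anneal = 650 + 27 = 677 C

677 C


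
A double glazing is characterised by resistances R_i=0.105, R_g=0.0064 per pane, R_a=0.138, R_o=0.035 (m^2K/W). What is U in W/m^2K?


Total thermal resistance (series):
  R_total = R_in + R_glass + R_air + R_glass + R_out
  R_total = 0.105 + 0.0064 + 0.138 + 0.0064 + 0.035 = 0.2908 m^2K/W
U-value = 1 / R_total = 1 / 0.2908 = 3.439 W/m^2K

3.439 W/m^2K


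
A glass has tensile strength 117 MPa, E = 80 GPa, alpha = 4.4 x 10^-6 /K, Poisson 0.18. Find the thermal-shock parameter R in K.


Thermal shock resistance: R = sigma * (1 - nu) / (E * alpha)
  Numerator = 117 * (1 - 0.18) = 95.94
  Denominator = 80 * 1000 * (4.4 x 10^-6) = 0.352
  R = 95.94 / 0.352 = 272.6 K

272.6 K


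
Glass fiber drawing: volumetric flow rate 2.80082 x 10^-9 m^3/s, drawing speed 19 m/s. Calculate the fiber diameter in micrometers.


Cross-sectional area from continuity:
  A = Q / v = 2.80082 x 10^-9 / 19 = 1.474116 x 10^-10 m^2
Diameter from circular cross-section:
  d = sqrt(4A / pi) * 10^6 (m -> um)
  d = sqrt(4 * 1.474116 x 10^-10 / pi) * 10^6 = 13.7 um

13.7 um


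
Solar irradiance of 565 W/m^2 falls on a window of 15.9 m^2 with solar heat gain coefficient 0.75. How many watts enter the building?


Solar heat gain: Q = Area * SHGC * Irradiance
  Q = 15.9 * 0.75 * 565 = 6737.6 W

6737.6 W


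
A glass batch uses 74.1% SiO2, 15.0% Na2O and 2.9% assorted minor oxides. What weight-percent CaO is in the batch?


Pieces sum to 100%:
  CaO = 100 - (SiO2 + Na2O + others)
  CaO = 100 - (74.1 + 15.0 + 2.9) = 8.0%

8.0%


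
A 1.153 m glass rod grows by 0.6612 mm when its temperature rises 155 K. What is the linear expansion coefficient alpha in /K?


Rearrange dL = alpha * L0 * dT for alpha:
  alpha = dL / (L0 * dT)
  alpha = (0.6612 / 1000) / (1.153 * 155) = 0.0000037 /K = 3.7 x 10^-6 /K

3.7 x 10^-6 /K


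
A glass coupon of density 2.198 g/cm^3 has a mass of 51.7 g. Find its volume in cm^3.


Rearrange rho = m / V:
  V = m / rho
  V = 51.7 / 2.198 = 23.521 cm^3

23.521 cm^3


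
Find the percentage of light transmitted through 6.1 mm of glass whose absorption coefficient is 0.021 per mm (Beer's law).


Beer-Lambert law: T = exp(-alpha * thickness)
  exponent = -0.021 * 6.1 = -0.1281
  T = exp(-0.1281) = 0.8798
  Percentage = 0.8798 * 100 = 87.98%

87.98%


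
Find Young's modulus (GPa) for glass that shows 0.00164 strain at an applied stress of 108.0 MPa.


Young's modulus: E = stress / strain
  E = 108.0 MPa / 0.00164 = 65853.66 MPa
Convert to GPa: 65853.66 / 1000 = 65.85 GPa

65.85 GPa


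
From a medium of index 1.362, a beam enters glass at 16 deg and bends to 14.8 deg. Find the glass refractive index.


Apply Snell's law: n1 * sin(theta1) = n2 * sin(theta2)
  n2 = n1 * sin(theta1) / sin(theta2)
  sin(16) = 0.275637
  sin(14.8) = 0.255446
  n2 = 1.362 * 0.275637 / 0.255446 = 1.4697

1.4697


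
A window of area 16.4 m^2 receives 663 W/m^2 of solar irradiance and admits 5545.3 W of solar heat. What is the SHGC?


Rearrange Q = Area * SHGC * Irradiance:
  SHGC = Q / (Area * Irradiance)
  SHGC = 5545.3 / (16.4 * 663) = 0.51

0.51


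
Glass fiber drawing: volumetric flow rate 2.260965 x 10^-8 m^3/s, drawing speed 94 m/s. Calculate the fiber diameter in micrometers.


Cross-sectional area from continuity:
  A = Q / v = 2.260965 x 10^-8 / 94 = 2.405282 x 10^-10 m^2
Diameter from circular cross-section:
  d = sqrt(4A / pi) * 10^6 (m -> um)
  d = sqrt(4 * 2.405282 x 10^-10 / pi) * 10^6 = 17.5 um

17.5 um


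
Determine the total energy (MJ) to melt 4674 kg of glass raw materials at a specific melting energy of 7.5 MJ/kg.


Total energy = mass * specific energy
  E = 4674 * 7.5 = 35055 MJ

35055 MJ


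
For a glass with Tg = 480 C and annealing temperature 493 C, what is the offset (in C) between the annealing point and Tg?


Offset = T_anneal - Tg:
  offset = 493 - 480 = 13 C

13 C


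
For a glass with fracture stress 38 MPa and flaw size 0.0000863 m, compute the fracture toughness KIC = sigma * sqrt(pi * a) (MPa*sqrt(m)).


Fracture toughness: KIC = sigma * sqrt(pi * a)
  pi * a = pi * 0.0000863 = 0.000271119
  sqrt(pi * a) = 0.016466
  KIC = 38 * 0.016466 = 0.626 MPa*sqrt(m)

0.626 MPa*sqrt(m)


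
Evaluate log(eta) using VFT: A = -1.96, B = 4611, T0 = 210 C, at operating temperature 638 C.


VFT equation: log(eta) = A + B / (T - T0)
  T - T0 = 638 - 210 = 428
  B / (T - T0) = 4611 / 428 = 10.773
  log(eta) = -1.96 + 10.773 = 8.813

8.813


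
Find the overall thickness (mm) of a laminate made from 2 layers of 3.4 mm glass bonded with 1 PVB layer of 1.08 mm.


Total thickness = glass contribution + PVB contribution
  Glass: 2 * 3.4 = 6.8 mm
  PVB: 1 * 1.08 = 1.08 mm
  Total = 6.8 + 1.08 = 7.88 mm

7.88 mm
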